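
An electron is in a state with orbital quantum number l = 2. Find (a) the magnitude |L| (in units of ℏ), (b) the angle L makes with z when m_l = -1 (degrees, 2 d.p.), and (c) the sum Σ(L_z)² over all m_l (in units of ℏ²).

|L| = √6 ℏ ≈ 2.449ℏ; θ(m_l=-1) ≈ 114.09°; Σ(L_z)² = 10 ℏ²

|L| = ℏ√(2·3) = √6 ℏ ≈ 2.449ℏ.
For m_l = -1: cos θ = -1/√6, θ ≈ 114.09°.
Σ m_l² = 10, so Σ(L_z)² = 10 ℏ².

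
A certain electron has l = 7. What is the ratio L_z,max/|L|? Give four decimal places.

|L| = 2√14 ℏ ≈ 7.4833ℏ, while L_z,max = lℏ = 7ℏ.
L_z,max/|L| = 7/√56 = 0.9354.

L_z,max/|L| = 0.9354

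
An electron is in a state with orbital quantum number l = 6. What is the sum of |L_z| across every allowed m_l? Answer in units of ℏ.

Σ|L_z| = 42 ℏ

m_l runs from −6 to 6, i.e. {-6, -5, -4, -3, -2, -1, 0, 1, 2, 3, 4, 5, 6}.
Σ|m_l| = l(l+1) = 42.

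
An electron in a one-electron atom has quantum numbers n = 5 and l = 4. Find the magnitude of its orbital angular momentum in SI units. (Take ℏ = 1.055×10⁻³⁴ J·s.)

|L| = ℏ√(l(l+1)) = ℏ√(4·5) = 2√5 ℏ
Numerically, |L| = 4.472 × (1.055×10⁻³⁴ J·s) = 4.718×10⁻³⁴ J·s.

|L| = 4.718×10⁻³⁴ J·s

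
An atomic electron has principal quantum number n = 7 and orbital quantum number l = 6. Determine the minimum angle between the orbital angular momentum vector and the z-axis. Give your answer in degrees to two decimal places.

|L| = ℏ√(l(l+1)) = √42 ℏ.
The smallest angle corresponds to the largest L_z, i.e. m_l = l = 6, giving L_z = 6ℏ.
cos θ_min = 6/√42, so θ_min ≈ 22.21°.

θ_min ≈ 22.21°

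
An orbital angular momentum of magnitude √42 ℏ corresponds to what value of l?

l = 6

Since |L|² = l(l+1)ℏ², l(l+1) = 42.
The positive root is l = 6.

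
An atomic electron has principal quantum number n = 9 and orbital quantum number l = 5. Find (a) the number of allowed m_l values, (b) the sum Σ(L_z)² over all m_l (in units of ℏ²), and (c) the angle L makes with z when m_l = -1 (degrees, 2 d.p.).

11 values; Σ(L_z)² = 110 ℏ²; θ(m_l=-1) ≈ 100.52°

There are 2l+1 = 11 values of m_l.
Σ m_l² = 110, so Σ(L_z)² = 110 ℏ².
For m_l = -1: cos θ = -1/√30, θ ≈ 100.52°.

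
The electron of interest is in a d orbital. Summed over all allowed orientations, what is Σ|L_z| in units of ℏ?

The letter d corresponds to l = 2.
The allowed m_l values are -2, -1, 0, 1, 2.
Σ|m_l| = 2·2(2+1)/2 = 6.

Σ|L_z| = 6 ℏ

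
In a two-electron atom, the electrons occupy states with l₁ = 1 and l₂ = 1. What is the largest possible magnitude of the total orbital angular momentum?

|L_tot|_max = √6 ℏ ≈ 2.449ℏ

Angular momentum addition gives L = |l₁ − l₂|, …, l₁ + l₂.
L ∈ {0, 1, 2}.
The largest magnitude corresponds to L = 2: |L_tot| = ℏ√(2·3) = √6 ℏ.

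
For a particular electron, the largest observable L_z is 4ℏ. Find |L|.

|L| = 2√5 ℏ ≈ 4.472ℏ

Since max m_l = l, l = 4.
|L| = √(l(l+1)) ℏ = 2√5 ℏ.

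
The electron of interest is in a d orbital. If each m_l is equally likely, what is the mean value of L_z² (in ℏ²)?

⟨L_z²⟩ = 2 ℏ²

The letter d corresponds to l = 2.
m_l ∈ {-2, -1, 0, 1, 2}.
⟨L_z²⟩ = ℏ²·(Σ m_l²)/(2l+1) = ℏ²·10/5 = 2ℏ².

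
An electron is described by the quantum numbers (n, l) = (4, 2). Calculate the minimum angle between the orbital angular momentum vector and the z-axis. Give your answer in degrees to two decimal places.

θ_min ≈ 35.26°

|L|² = l(l+1)ℏ² = 6ℏ², so |L| = √6 ℏ.
The smallest angle corresponds to the largest L_z, i.e. m_l = l = 2, giving L_z = 2ℏ.
cos θ_min = 2/√6, so θ_min ≈ 35.26°.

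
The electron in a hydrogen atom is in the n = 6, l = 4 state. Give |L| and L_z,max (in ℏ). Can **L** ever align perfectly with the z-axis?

|L| = 2√5 ℏ ≈ 4.4721ℏ, while L_z,max = lℏ = 4ℏ.
Since |L| > L_z,max, the vector can never point exactly along z; the closest it comes is θ_min = arccos(4/√20) ≈ 26.6°.

No: L_z,max = 4ℏ < |L| = 2√5 ℏ ≈ 4.472ℏ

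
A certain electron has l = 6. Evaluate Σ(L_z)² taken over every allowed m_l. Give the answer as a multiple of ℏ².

m_l ∈ {-6, -5, -4, -3, -2, -1, 0, 1, 2, 3, 4, 5, 6}.
Summing m² from −6 to 6: Σ m_l² = 182.

Σ(L_z)² = 182 ℏ²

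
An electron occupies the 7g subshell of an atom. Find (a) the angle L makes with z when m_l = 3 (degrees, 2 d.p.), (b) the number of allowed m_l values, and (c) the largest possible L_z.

θ(m_l=3) ≈ 47.87°; 9 values; L_z,max = 4ℏ

7g means n = 7, l = 4.
For m_l = 3: cos θ = 3/√20, θ ≈ 47.87°.
There are 2l+1 = 9 values of m_l.
L_z,max = lℏ = 4ℏ.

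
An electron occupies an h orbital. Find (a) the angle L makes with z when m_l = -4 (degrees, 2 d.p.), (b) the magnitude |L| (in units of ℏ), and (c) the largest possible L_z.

θ(m_l=-4) ≈ 136.91°; |L| = √30 ℏ ≈ 5.477ℏ; L_z,max = 5ℏ

For an h orbital, l = 5.
For m_l = -4: cos θ = -4/√30, θ ≈ 136.91°.
|L| = ℏ√(5·6) = √30 ℏ ≈ 5.477ℏ.
L_z,max = lℏ = 5ℏ.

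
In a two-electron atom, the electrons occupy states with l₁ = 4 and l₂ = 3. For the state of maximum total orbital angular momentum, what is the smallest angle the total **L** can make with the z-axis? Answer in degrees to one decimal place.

θ_min ≈ 20.7°

By the triangle rule, |l₁ − l₂| ≤ L ≤ l₁ + l₂.
Allowed values: L = 1, 2, 3, 4, 5, 6, 7.
The maximum is L = 7, with |L_tot| = ℏ√(7·8) = 2√14 ℏ.
The minimum angle with z is arccos(7/√56) ≈ 20.7°.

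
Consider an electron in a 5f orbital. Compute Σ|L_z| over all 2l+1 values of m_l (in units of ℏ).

For 5f, l = 3.
m_l ∈ {-3, -2, -1, 0, 1, 2, 3}.
Σ|m_l| = 2·3(3+1)/2 = 12.

Σ|L_z| = 12 ℏ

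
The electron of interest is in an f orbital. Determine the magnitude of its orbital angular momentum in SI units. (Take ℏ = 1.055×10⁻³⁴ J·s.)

|L| = 3.655×10⁻³⁴ J·s

For an f orbital, l = 3.
|L| = ℏ√(l(l+1)) = ℏ√(3·4) = 2√3 ℏ
Numerically, |L| = 3.464 × (1.055×10⁻³⁴ J·s) = 3.655×10⁻³⁴ J·s.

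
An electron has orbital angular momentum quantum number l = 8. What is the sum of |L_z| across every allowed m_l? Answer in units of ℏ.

Σ|L_z| = 72 ℏ

m_l ∈ {-8, -7, -6, -5, -4, -3, -2, -1, 0, 1, 2, 3, 4, 5, 6, 7, 8}.
Σ|m_l| = 2·8(8+1)/2 = 72.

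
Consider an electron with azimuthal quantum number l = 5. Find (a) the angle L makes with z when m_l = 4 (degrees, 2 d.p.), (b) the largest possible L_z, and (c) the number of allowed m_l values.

θ(m_l=4) ≈ 43.09°; L_z,max = 5ℏ; 11 values

For m_l = 4: cos θ = 4/√30, θ ≈ 43.09°.
L_z,max = lℏ = 5ℏ.
There are 2l+1 = 11 values of m_l.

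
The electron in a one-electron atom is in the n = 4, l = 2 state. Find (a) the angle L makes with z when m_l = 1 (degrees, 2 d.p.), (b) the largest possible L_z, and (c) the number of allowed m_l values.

For m_l = 1: cos θ = 1/√6, θ ≈ 65.91°.
L_z,max = lℏ = 2ℏ.
There are 2l+1 = 5 values of m_l.

θ(m_l=1) ≈ 65.91°; L_z,max = 2ℏ; 5 values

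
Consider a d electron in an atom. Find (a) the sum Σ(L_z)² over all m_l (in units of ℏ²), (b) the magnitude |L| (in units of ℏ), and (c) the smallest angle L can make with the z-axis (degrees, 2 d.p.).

A d state has l = 2.
Σ m_l² = 10, so Σ(L_z)² = 10 ℏ².
|L| = ℏ√(2·3) = √6 ℏ ≈ 2.449ℏ.
cos θ_min = 2/√6, so θ_min ≈ 35.26°.

Σ(L_z)² = 10 ℏ²; |L| = √6 ℏ ≈ 2.449ℏ; θ_min ≈ 35.26°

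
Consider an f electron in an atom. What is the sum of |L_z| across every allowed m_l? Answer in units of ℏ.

For an f orbital, l = 3.
The allowed m_l values are -3, -2, -1, 0, 1, 2, 3.
Σ|m_l| = l(l+1) = 12.

Σ|L_z| = 12 ℏ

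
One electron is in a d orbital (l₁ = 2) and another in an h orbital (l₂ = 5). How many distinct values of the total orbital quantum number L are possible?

5

L runs from |2 − 5| = 3 to 2 + 5 = 7.
Allowed values: L = 3, 4, 5, 6, 7.
That is 5 values.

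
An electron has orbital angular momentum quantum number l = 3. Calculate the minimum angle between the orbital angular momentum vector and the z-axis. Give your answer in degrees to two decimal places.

|L| = ℏ√(l(l+1)) = 2√3 ℏ.
The smallest angle corresponds to the largest L_z, i.e. m_l = l = 3, giving L_z = 3ℏ.
cos θ_min = 3/√12, so θ_min ≈ 30.00°.

θ_min ≈ 30.00°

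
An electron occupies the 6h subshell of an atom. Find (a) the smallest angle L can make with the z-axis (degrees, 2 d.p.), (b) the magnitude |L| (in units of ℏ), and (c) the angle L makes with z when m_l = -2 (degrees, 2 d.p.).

θ_min ≈ 24.09°; |L| = √30 ℏ ≈ 5.477ℏ; θ(m_l=-2) ≈ 111.42°

The 6h subshell has l = 5.
cos θ_min = 5/√30, so θ_min ≈ 24.09°.
|L| = ℏ√(5·6) = √30 ℏ ≈ 5.477ℏ.
For m_l = -2: cos θ = -2/√30, θ ≈ 111.42°.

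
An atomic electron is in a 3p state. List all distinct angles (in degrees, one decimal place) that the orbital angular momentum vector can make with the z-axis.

3p means n = 3, l = 1.
|L| = √(l(l+1)) ℏ = √2 ℏ.
cos θ = m_l/√2 for each m_l ∈ {-1, 0, 1}.

θ ∈ {45.0°, 90.0°, 135.0°}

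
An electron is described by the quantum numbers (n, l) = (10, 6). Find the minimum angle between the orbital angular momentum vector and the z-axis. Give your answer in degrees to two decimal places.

θ_min ≈ 22.21°

|L|² = l(l+1)ℏ² = 42ℏ², so |L| = √42 ℏ.
The smallest angle corresponds to the largest L_z, i.e. m_l = l = 6, giving L_z = 6ℏ.
cos θ_min = 6/√42, so θ_min ≈ 22.21°.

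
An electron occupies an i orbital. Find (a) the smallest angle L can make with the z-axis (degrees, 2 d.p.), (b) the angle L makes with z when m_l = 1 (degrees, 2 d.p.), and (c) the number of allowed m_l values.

For an i orbital, l = 6.
cos θ_min = 6/√42, so θ_min ≈ 22.21°.
For m_l = 1: cos θ = 1/√42, θ ≈ 81.12°.
There are 2l+1 = 13 values of m_l.

θ_min ≈ 22.21°; θ(m_l=1) ≈ 81.12°; 13 values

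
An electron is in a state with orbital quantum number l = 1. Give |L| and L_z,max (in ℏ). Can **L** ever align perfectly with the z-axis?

No: L_z,max = 1ℏ < |L| = √2 ℏ ≈ 1.414ℏ

|L| = √2 ℏ ≈ 1.4142ℏ, while L_z,max = lℏ = 1ℏ.
Since |L| > L_z,max, the vector can never point exactly along z; the closest it comes is θ_min = arccos(1/√2) ≈ 45.0°.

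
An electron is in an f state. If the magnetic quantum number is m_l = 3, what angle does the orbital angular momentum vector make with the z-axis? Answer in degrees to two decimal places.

The letter f corresponds to l = 3.
|L| = √(l(l+1)) ℏ = 2√3 ℏ.
L_z = m_l ℏ = 3ℏ.
cos θ = L_z/|L| = 3/√12, so θ ≈ 30.00°.

θ ≈ 30.00°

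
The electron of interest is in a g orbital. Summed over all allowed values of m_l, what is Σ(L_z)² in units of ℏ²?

A g state has l = 4.
m_l runs from −4 to 4, i.e. {-4, -3, -2, -1, 0, 1, 2, 3, 4}.
Σ m_l² = 2·(1 + 4 + 9 + 16) = 60.

Σ(L_z)² = 60 ℏ²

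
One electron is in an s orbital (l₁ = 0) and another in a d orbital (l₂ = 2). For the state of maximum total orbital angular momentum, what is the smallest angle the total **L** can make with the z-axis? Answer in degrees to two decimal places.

θ_min ≈ 35.26°

The total orbital quantum number L ranges from |l₁ − l₂| to l₁ + l₂ in integer steps.
So L can be 2.
The maximum is L = 2, with |L_tot| = ℏ√(2·3) = √6 ℏ.
The minimum angle with z is arccos(2/√6) ≈ 35.26°.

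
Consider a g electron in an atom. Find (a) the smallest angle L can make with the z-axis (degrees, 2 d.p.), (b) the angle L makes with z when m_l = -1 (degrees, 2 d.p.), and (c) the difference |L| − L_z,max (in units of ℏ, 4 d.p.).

θ_min ≈ 26.57°; θ(m_l=-1) ≈ 102.92°; |L|−L_z,max ≈ 0.4721ℏ

A g state has l = 4.
cos θ_min = 4/√20, so θ_min ≈ 26.57°.
For m_l = -1: cos θ = -1/√20, θ ≈ 102.92°.
|L| − L_z,max = (2√5 − 4)ℏ ≈ 0.4721ℏ.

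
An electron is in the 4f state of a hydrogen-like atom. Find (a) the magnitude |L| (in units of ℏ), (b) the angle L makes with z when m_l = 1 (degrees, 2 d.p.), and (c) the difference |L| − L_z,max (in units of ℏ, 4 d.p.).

|L| = 2√3 ℏ ≈ 3.464ℏ; θ(m_l=1) ≈ 73.22°; |L|−L_z,max ≈ 0.4641ℏ

For 4f, l = 3.
|L| = ℏ√(3·4) = 2√3 ℏ ≈ 3.464ℏ.
For m_l = 1: cos θ = 1/√12, θ ≈ 73.22°.
|L| − L_z,max = (2√3 − 3)ℏ ≈ 0.4641ℏ.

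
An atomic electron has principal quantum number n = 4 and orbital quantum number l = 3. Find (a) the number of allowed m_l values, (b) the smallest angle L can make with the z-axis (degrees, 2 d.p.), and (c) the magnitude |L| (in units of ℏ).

There are 2l+1 = 7 values of m_l.
cos θ_min = 3/√12, so θ_min ≈ 30.00°.
|L| = ℏ√(3·4) = 2√3 ℏ ≈ 3.464ℏ.

7 values; θ_min ≈ 30.00°; |L| = 2√3 ℏ ≈ 3.464ℏ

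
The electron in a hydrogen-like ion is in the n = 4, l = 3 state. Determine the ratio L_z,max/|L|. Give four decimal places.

L_z,max/|L| = 0.8660

|L| = 2√3 ℏ ≈ 3.4641ℏ, while L_z,max = lℏ = 3ℏ.
L_z,max/|L| = 3/√12 = 0.8660.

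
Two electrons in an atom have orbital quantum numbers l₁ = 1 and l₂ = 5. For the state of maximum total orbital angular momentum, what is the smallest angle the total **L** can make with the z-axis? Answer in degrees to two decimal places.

θ_min ≈ 22.21°

The total orbital quantum number L ranges from |l₁ − l₂| to l₁ + l₂ in integer steps.
L ∈ {4, 5, 6}.
The maximum is L = 6, with |L_tot| = ℏ√(6·7) = √42 ℏ.
The minimum angle with z is arccos(6/√42) ≈ 22.21°.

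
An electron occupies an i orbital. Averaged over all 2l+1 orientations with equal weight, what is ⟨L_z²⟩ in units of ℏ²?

An i state has l = 6.
m_l ∈ {-6, -5, -4, -3, -2, -1, 0, 1, 2, 3, 4, 5, 6}.
Average of L_z² over 13 states: 182/13 ℏ² = 14 ℏ².

⟨L_z²⟩ = 14 ℏ²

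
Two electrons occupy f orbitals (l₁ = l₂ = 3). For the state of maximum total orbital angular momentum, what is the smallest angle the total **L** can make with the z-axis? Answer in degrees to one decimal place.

θ_min ≈ 22.2°

Angular momentum addition gives L = |l₁ − l₂|, …, l₁ + l₂.
So L can be 0, 1, 2, 3, 4, 5, 6.
The maximum is L = 6, with |L_tot| = ℏ√(6·7) = √42 ℏ.
The minimum angle with z is arccos(6/√42) ≈ 22.2°.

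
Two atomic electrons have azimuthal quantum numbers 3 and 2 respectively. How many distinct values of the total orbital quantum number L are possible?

The total orbital quantum number L ranges from |l₁ − l₂| to l₁ + l₂ in integer steps.
So L can be 1, 2, 3, 4, 5.
That is 5 values.

5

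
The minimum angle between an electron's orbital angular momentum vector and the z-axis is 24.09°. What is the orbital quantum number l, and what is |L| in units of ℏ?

l = 5, |L| = √30 ℏ ≈ 5.477ℏ

At minimum angle, m_l = l, so cos θ = l/√(l(l+1)); cos²θ = l/(l+1) = 0.8334.
Thus l = 0.8334/(1 − 0.8334) ≈ 5.
Then |L| = ℏ√(5·6) = √30 ℏ.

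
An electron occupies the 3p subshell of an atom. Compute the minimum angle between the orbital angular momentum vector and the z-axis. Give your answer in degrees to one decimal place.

The 3p subshell has l = 1.
|L| = ℏ√(l(l+1)) = √2 ℏ.
The smallest angle corresponds to the largest L_z, i.e. m_l = l = 1, giving L_z = 1ℏ.
cos θ_min = 1/√2, so θ_min ≈ 45.0°.

θ_min ≈ 45.0°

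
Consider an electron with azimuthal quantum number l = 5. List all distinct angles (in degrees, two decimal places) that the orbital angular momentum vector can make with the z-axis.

|L| = √(l(l+1)) ℏ = √30 ℏ.
cos θ = m_l/√30 for each m_l ∈ {-5, -4, -3, -2, -1, 0, 1, 2, 3, 4, 5}.

θ ∈ {24.09°, 43.09°, 56.79°, 68.58°, 79.48°, 90.00°, 100.52°, 111.42°, 123.21°, 136.91°, 155.91°}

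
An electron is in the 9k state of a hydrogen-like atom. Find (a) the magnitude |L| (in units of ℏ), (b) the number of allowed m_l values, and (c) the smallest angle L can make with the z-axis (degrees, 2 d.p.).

For 9k, l = 7.
|L| = ℏ√(7·8) = 2√14 ℏ ≈ 7.483ℏ.
There are 2l+1 = 15 values of m_l.
cos θ_min = 7/√56, so θ_min ≈ 20.70°.

|L| = 2√14 ℏ ≈ 7.483ℏ; 15 values; θ_min ≈ 20.70°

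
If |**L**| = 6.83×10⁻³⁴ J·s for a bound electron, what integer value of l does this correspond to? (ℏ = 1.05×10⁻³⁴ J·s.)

l = 6

|L|/ℏ = (6.83×10⁻³⁴)/(1.05×10⁻³⁴) ≈ 6.505.
l(l+1) ≈ 6.505² ≈ 42.31, so l = 6.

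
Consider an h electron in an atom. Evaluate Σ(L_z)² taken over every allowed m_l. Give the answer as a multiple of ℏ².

Σ(L_z)² = 110 ℏ²

H corresponds to l = 5.
m_l runs from −5 to 5, i.e. {-5, -4, -3, -2, -1, 0, 1, 2, 3, 4, 5}.
Σ m_l² = l(l+1)(2l+1)/3 = 5·6·11/3 = 110.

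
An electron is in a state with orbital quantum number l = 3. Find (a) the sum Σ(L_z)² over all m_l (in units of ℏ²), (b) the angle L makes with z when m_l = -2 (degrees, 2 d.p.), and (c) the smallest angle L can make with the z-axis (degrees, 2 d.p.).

Σ(L_z)² = 28 ℏ²; θ(m_l=-2) ≈ 125.26°; θ_min ≈ 30.00°

Σ m_l² = 28, so Σ(L_z)² = 28 ℏ².
For m_l = -2: cos θ = -2/√12, θ ≈ 125.26°.
cos θ_min = 3/√12, so θ_min ≈ 30.00°.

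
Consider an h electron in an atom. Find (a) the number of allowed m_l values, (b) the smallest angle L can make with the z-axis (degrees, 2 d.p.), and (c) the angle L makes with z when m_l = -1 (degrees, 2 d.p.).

11 values; θ_min ≈ 24.09°; θ(m_l=-1) ≈ 100.52°

The letter h corresponds to l = 5.
There are 2l+1 = 11 values of m_l.
cos θ_min = 5/√30, so θ_min ≈ 24.09°.
For m_l = -1: cos θ = -1/√30, θ ≈ 100.52°.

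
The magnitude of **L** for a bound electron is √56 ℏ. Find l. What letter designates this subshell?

(|L|/ℏ)² = l(l+1) = 56.
Solving: l = 7.

l = 7 (k orbital)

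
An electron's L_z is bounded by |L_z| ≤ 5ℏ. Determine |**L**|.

The maximum L_z equals lℏ, giving l = 5.
|L| = √(l(l+1)) ℏ = √30 ℏ.

|L| = √30 ℏ ≈ 5.477ℏ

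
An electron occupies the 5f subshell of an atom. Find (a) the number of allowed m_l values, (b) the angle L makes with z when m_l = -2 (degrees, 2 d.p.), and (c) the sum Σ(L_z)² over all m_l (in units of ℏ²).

5f means n = 5, l = 3.
There are 2l+1 = 7 values of m_l.
For m_l = -2: cos θ = -2/√12, θ ≈ 125.26°.
Σ m_l² = 28, so Σ(L_z)² = 28 ℏ².

7 values; θ(m_l=-2) ≈ 125.26°; Σ(L_z)² = 28 ℏ²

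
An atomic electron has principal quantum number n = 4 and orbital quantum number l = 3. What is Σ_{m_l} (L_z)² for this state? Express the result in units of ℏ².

m_l ∈ {-3, -2, -1, 0, 1, 2, 3}.
Summing m² from −3 to 3: Σ m_l² = 28.

Σ(L_z)² = 28 ℏ²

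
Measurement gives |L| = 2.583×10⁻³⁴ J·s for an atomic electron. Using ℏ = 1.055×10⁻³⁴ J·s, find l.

l = 2

Dividing by ℏ: |L|/ℏ ≈ 2.448.
Set l(l+1) = 5.99; the integer solution is l = 2.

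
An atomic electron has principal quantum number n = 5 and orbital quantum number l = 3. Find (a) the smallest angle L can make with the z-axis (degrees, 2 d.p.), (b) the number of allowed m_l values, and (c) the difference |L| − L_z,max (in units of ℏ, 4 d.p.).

θ_min ≈ 30.00°; 7 values; |L|−L_z,max ≈ 0.4641ℏ

cos θ_min = 3/√12, so θ_min ≈ 30.00°.
There are 2l+1 = 7 values of m_l.
|L| − L_z,max = (2√3 − 3)ℏ ≈ 0.4641ℏ.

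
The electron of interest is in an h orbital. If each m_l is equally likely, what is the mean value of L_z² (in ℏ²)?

The letter h corresponds to l = 5.
m_l ∈ {-5, -4, -3, -2, -1, 0, 1, 2, 3, 4, 5}.
Average of L_z² over 11 states: 110/11 ℏ² = 10 ℏ².

⟨L_z²⟩ = 10 ℏ²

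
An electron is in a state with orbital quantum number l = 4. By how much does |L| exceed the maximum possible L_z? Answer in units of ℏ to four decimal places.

|L| = 2√5 ℏ ≈ 4.4721ℏ, while L_z,max = lℏ = 4ℏ.
The difference is (2√5 − 4)ℏ ≈ 0.4721ℏ.

|L| − L_z,max ≈ 0.4721ℏ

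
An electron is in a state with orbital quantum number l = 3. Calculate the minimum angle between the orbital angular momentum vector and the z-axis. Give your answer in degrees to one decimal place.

θ_min ≈ 30.0°

|L|² = l(l+1)ℏ² = 12ℏ², so |L| = 2√3 ℏ.
The smallest angle corresponds to the largest L_z, i.e. m_l = l = 3, giving L_z = 3ℏ.
cos θ_min = 3/√12, so θ_min ≈ 30.0°.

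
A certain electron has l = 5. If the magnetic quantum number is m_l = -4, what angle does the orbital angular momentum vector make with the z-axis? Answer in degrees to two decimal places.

|L| = ℏ√(l(l+1)) = √30 ℏ.
L_z = m_l ℏ = −4ℏ.
cos θ = L_z/|L| = -4/√30, so θ ≈ 136.91°.

θ ≈ 136.91°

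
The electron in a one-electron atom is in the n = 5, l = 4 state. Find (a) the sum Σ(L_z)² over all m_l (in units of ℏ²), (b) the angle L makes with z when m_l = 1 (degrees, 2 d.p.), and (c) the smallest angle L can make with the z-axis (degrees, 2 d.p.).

Σ m_l² = 60, so Σ(L_z)² = 60 ℏ².
For m_l = 1: cos θ = 1/√20, θ ≈ 77.08°.
cos θ_min = 4/√20, so θ_min ≈ 26.57°.

Σ(L_z)² = 60 ℏ²; θ(m_l=1) ≈ 77.08°; θ_min ≈ 26.57°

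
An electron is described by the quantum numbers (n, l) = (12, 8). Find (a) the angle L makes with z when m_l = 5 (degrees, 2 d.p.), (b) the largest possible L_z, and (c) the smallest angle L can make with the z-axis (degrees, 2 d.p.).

For m_l = 5: cos θ = 5/√72, θ ≈ 53.90°.
L_z,max = lℏ = 8ℏ.
cos θ_min = 8/√72, so θ_min ≈ 19.47°.

θ(m_l=5) ≈ 53.90°; L_z,max = 8ℏ; θ_min ≈ 19.47°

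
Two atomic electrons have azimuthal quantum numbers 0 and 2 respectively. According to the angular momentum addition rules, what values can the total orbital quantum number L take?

Angular momentum addition gives L = |l₁ − l₂|, …, l₁ + l₂.
Allowed values: L = 2.

L = 2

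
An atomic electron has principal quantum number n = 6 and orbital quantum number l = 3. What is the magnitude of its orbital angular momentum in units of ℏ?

|L| = 2√3 ℏ ≈ 3.464ℏ

|L| = ℏ√(l(l+1)) = ℏ√(3·4) = 2√3 ℏ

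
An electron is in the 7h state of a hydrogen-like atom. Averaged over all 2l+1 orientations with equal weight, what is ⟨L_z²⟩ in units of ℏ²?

7h means n = 7, l = 5.
m_l runs from −5 to 5, i.e. {-5, -4, -3, -2, -1, 0, 1, 2, 3, 4, 5}.
⟨L_z²⟩ = ℏ²·l(l+1)/3 = 10ℏ².

⟨L_z²⟩ = 10 ℏ²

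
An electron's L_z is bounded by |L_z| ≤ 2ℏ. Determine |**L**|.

|L| = √6 ℏ ≈ 2.449ℏ

L_z,max = lℏ, so l = 2.
|L| = ℏ√(l(l+1)) = √6 ℏ.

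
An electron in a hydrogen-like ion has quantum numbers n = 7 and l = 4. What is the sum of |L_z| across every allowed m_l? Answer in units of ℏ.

Σ|L_z| = 20 ℏ

The allowed m_l values are -4, -3, -2, -1, 0, 1, 2, 3, 4.
Σ|m_l| = 2·4(4+1)/2 = 20.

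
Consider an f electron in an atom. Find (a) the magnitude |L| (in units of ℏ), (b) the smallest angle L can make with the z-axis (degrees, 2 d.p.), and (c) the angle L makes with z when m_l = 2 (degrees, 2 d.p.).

An f state has l = 3.
|L| = ℏ√(3·4) = 2√3 ℏ ≈ 3.464ℏ.
cos θ_min = 3/√12, so θ_min ≈ 30.00°.
For m_l = 2: cos θ = 2/√12, θ ≈ 54.74°.

|L| = 2√3 ℏ ≈ 3.464ℏ; θ_min ≈ 30.00°; θ(m_l=2) ≈ 54.74°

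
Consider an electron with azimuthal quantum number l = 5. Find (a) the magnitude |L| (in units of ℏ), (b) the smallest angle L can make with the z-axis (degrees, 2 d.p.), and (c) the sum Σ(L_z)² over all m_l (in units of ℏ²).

|L| = ℏ√(5·6) = √30 ℏ ≈ 5.477ℏ.
cos θ_min = 5/√30, so θ_min ≈ 24.09°.
Σ m_l² = 110, so Σ(L_z)² = 110 ℏ².

|L| = √30 ℏ ≈ 5.477ℏ; θ_min ≈ 24.09°; Σ(L_z)² = 110 ℏ²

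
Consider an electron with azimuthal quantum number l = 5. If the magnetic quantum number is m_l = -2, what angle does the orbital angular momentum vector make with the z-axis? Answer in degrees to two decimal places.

θ ≈ 111.42°

|L| = ℏ√(l(l+1)) = √30 ℏ.
L_z = m_l ℏ = −2ℏ.
cos θ = L_z/|L| = -2/√30, so θ ≈ 111.42°.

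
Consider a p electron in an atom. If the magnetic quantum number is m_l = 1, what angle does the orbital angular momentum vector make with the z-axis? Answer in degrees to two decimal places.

A p state has l = 1.
|L| = √(l(l+1)) ℏ = √2 ℏ.
L_z = m_l ℏ = 1ℏ.
cos θ = L_z/|L| = 1/√2, so θ ≈ 45.00°.

θ ≈ 45.00°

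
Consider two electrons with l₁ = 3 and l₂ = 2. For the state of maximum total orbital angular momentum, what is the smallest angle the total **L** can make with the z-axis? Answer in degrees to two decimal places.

θ_min ≈ 24.09°

The total orbital quantum number L ranges from |l₁ − l₂| to l₁ + l₂ in integer steps.
Allowed values: L = 1, 2, 3, 4, 5.
The maximum is L = 5, with |L_tot| = ℏ√(5·6) = √30 ℏ.
The minimum angle with z is arccos(5/√30) ≈ 24.09°.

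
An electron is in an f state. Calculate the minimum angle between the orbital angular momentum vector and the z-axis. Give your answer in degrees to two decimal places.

An f state has l = 3.
|L| = √(l(l+1)) ℏ = 2√3 ℏ.
The smallest angle corresponds to the largest L_z, i.e. m_l = l = 3, giving L_z = 3ℏ.
cos θ_min = 3/√12, so θ_min ≈ 30.00°.

θ_min ≈ 30.00°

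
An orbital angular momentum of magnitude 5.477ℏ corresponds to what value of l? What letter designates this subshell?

l = 5 (h orbital)

(|L|/ℏ)² = l(l+1) = 30.
l² + l − 30 = 0 ⇒ l = 5.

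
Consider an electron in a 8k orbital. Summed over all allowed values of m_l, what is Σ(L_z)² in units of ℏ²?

For 8k, l = 7.
m_l ∈ {-7, -6, -5, -4, -3, -2, -1, 0, 1, 2, 3, 4, 5, 6, 7}.
Σ m_l² = 2·(1 + 4 + 9 + 16 + 25 + 36 + 49) = 280.

Σ(L_z)² = 280 ℏ²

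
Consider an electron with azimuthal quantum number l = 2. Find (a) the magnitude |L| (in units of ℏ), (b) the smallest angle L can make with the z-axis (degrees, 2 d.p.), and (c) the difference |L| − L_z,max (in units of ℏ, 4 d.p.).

|L| = √6 ℏ ≈ 2.449ℏ; θ_min ≈ 35.26°; |L|−L_z,max ≈ 0.4495ℏ

|L| = ℏ√(2·3) = √6 ℏ ≈ 2.449ℏ.
cos θ_min = 2/√6, so θ_min ≈ 35.26°.
|L| − L_z,max = (√6 − 2)ℏ ≈ 0.4495ℏ.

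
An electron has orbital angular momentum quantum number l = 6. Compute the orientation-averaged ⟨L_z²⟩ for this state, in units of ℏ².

⟨L_z²⟩ = 14 ℏ²

m_l ∈ {-6, -5, -4, -3, -2, -1, 0, 1, 2, 3, 4, 5, 6}.
⟨L_z²⟩ = ℏ²·(Σ m_l²)/(2l+1) = ℏ²·182/13 = 14ℏ².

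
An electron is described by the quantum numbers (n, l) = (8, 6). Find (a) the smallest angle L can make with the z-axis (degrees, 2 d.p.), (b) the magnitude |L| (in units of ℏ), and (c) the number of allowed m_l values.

θ_min ≈ 22.21°; |L| = √42 ℏ ≈ 6.481ℏ; 13 values

cos θ_min = 6/√42, so θ_min ≈ 22.21°.
|L| = ℏ√(6·7) = √42 ℏ ≈ 6.481ℏ.
There are 2l+1 = 13 values of m_l.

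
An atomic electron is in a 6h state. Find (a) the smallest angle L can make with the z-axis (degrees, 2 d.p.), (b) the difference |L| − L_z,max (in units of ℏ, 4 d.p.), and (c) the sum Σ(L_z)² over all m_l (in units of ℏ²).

For 6h, l = 5.
cos θ_min = 5/√30, so θ_min ≈ 24.09°.
|L| − L_z,max = (√30 − 5)ℏ ≈ 0.4772ℏ.
Σ m_l² = 110, so Σ(L_z)² = 110 ℏ².

θ_min ≈ 24.09°; |L|−L_z,max ≈ 0.4772ℏ; Σ(L_z)² = 110 ℏ²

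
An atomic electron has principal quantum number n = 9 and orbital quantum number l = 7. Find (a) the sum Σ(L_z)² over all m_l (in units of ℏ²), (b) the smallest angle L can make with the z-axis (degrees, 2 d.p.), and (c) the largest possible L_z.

Σ(L_z)² = 280 ℏ²; θ_min ≈ 20.70°; L_z,max = 7ℏ

Σ m_l² = 280, so Σ(L_z)² = 280 ℏ².
cos θ_min = 7/√56, so θ_min ≈ 20.70°.
L_z,max = lℏ = 7ℏ.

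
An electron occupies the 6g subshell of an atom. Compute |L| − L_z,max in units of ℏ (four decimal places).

|L| − L_z,max ≈ 0.4721ℏ

For 6g, l = 4.
|L| = 2√5 ℏ ≈ 4.4721ℏ, while L_z,max = lℏ = 4ℏ.
The difference is (2√5 − 4)ℏ ≈ 0.4721ℏ.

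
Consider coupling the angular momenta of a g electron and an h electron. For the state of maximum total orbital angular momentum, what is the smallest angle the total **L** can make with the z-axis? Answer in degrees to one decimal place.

By the triangle rule, |l₁ − l₂| ≤ L ≤ l₁ + l₂.
Allowed values: L = 1, 2, 3, 4, 5, 6, 7, 8, 9.
The maximum is L = 9, with |L_tot| = ℏ√(9·10) = 3√10 ℏ.
The minimum angle with z is arccos(9/√90) ≈ 18.4°.

θ_min ≈ 18.4°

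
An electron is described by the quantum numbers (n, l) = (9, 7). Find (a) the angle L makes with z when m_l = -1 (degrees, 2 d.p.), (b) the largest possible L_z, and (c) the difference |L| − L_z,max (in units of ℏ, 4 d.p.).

θ(m_l=-1) ≈ 97.68°; L_z,max = 7ℏ; |L|−L_z,max ≈ 0.4833ℏ

For m_l = -1: cos θ = -1/√56, θ ≈ 97.68°.
L_z,max = lℏ = 7ℏ.
|L| − L_z,max = (2√14 − 7)ℏ ≈ 0.4833ℏ.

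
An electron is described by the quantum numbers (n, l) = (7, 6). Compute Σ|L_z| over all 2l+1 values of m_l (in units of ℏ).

m_l ∈ {-6, -5, -4, -3, -2, -1, 0, 1, 2, 3, 4, 5, 6}.
Σ|m_l| = 2·6(6+1)/2 = 42.

Σ|L_z| = 42 ℏ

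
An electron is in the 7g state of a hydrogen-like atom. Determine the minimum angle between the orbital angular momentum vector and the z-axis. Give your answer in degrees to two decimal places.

θ_min ≈ 26.57°

7g means n = 7, l = 4.
|L| = ℏ√(l(l+1)) = 2√5 ℏ.
The smallest angle corresponds to the largest L_z, i.e. m_l = l = 4, giving L_z = 4ℏ.
cos θ_min = 4/√20, so θ_min ≈ 26.57°.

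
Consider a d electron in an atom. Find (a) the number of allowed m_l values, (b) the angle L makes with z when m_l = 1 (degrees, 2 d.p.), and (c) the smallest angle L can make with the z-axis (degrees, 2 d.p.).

The letter d corresponds to l = 2.
There are 2l+1 = 5 values of m_l.
For m_l = 1: cos θ = 1/√6, θ ≈ 65.91°.
cos θ_min = 2/√6, so θ_min ≈ 35.26°.

5 values; θ(m_l=1) ≈ 65.91°; θ_min ≈ 35.26°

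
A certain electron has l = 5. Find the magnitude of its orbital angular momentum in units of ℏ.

|L| = √30 ℏ ≈ 5.477ℏ

|L| = ℏ√(l(l+1)) = ℏ√(5·6) = √30 ℏ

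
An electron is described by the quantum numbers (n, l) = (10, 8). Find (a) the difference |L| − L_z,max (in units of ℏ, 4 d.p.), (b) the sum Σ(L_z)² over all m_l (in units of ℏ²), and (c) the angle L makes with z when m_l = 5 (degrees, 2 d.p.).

|L|−L_z,max ≈ 0.4853ℏ; Σ(L_z)² = 408 ℏ²; θ(m_l=5) ≈ 53.90°

|L| − L_z,max = (6√2 − 8)ℏ ≈ 0.4853ℏ.
Σ m_l² = 408, so Σ(L_z)² = 408 ℏ².
For m_l = 5: cos θ = 5/√72, θ ≈ 53.90°.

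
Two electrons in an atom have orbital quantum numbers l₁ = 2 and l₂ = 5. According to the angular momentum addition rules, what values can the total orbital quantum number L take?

Angular momentum addition gives L = |l₁ − l₂|, …, l₁ + l₂.
Allowed values: L = 3, 4, 5, 6, 7.

L = 3, 4, 5, 6, 7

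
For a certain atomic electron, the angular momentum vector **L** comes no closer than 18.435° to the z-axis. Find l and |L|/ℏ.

l = 9, |L| = 3√10 ℏ ≈ 9.487ℏ

cos²θ_min = l/(l+1) = 0.9000.
Solving: l = 9.
Then |L| = ℏ√(9·10) = 3√10 ℏ.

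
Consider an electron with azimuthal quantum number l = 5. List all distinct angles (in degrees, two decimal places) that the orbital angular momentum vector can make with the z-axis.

|L| = √(l(l+1)) ℏ = √30 ℏ.
cos θ = m_l/√30 for each m_l ∈ {-5, -4, -3, -2, -1, 0, 1, 2, 3, 4, 5}.

θ ∈ {24.09°, 43.09°, 56.79°, 68.58°, 79.48°, 90.00°, 100.52°, 111.42°, 123.21°, 136.91°, 155.91°}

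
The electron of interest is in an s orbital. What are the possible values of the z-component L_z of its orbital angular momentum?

L_z ∈ {0}

For an s orbital, l = 0.
L_z = m_l ℏ with m_l ranging from −l to +l in integer steps.
For l = 0: m_l ∈ {0}.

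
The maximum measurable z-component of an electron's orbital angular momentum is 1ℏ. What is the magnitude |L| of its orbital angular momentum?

|L| = √2 ℏ ≈ 1.414ℏ

L_z,max = lℏ, so l = 1.
|L| = √(l(l+1)) ℏ = √2 ℏ.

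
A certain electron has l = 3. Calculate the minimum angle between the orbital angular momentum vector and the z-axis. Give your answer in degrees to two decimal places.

|L|² = l(l+1)ℏ² = 12ℏ², so |L| = 2√3 ℏ.
The smallest angle corresponds to the largest L_z, i.e. m_l = l = 3, giving L_z = 3ℏ.
cos θ_min = 3/√12, so θ_min ≈ 30.00°.

θ_min ≈ 30.00°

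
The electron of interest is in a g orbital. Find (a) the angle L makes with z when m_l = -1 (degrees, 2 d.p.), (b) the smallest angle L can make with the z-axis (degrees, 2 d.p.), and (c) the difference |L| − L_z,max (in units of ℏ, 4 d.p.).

θ(m_l=-1) ≈ 102.92°; θ_min ≈ 26.57°; |L|−L_z,max ≈ 0.4721ℏ

A g state has l = 4.
For m_l = -1: cos θ = -1/√20, θ ≈ 102.92°.
cos θ_min = 4/√20, so θ_min ≈ 26.57°.
|L| − L_z,max = (2√5 − 4)ℏ ≈ 0.4721ℏ.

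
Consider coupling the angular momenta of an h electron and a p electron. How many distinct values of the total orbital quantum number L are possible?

3

The total orbital quantum number L ranges from |l₁ − l₂| to l₁ + l₂ in integer steps.
Allowed values: L = 4, 5, 6.
That is 3 values.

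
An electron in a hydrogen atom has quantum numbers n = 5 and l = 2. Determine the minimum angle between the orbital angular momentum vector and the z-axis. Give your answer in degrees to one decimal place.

θ_min ≈ 35.3°

|L| = √(l(l+1)) ℏ = √6 ℏ.
The smallest angle corresponds to the largest L_z, i.e. m_l = l = 2, giving L_z = 2ℏ.
cos θ_min = 2/√6, so θ_min ≈ 35.3°.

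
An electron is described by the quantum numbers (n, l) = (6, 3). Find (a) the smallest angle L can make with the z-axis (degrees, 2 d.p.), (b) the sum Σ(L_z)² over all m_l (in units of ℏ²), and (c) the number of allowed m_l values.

θ_min ≈ 30.00°; Σ(L_z)² = 28 ℏ²; 7 values

cos θ_min = 3/√12, so θ_min ≈ 30.00°.
Σ m_l² = 28, so Σ(L_z)² = 28 ℏ².
There are 2l+1 = 7 values of m_l.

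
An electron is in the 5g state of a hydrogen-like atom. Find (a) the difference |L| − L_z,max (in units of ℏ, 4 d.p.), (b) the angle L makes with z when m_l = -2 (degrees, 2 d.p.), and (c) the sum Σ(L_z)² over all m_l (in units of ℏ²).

|L|−L_z,max ≈ 0.4721ℏ; θ(m_l=-2) ≈ 116.57°; Σ(L_z)² = 60 ℏ²

For 5g, l = 4.
|L| − L_z,max = (2√5 − 4)ℏ ≈ 0.4721ℏ.
For m_l = -2: cos θ = -2/√20, θ ≈ 116.57°.
Σ m_l² = 60, so Σ(L_z)² = 60 ℏ².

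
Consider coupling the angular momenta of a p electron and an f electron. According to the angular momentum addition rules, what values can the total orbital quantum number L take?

The total orbital quantum number L ranges from |l₁ − l₂| to l₁ + l₂ in integer steps.
Allowed values: L = 2, 3, 4.

L = 2, 3, 4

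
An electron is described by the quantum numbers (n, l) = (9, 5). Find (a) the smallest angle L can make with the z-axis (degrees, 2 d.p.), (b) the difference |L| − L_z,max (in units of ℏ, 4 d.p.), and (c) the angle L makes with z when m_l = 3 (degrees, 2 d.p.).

θ_min ≈ 24.09°; |L|−L_z,max ≈ 0.4772ℏ; θ(m_l=3) ≈ 56.79°

cos θ_min = 5/√30, so θ_min ≈ 24.09°.
|L| − L_z,max = (√30 − 5)ℏ ≈ 0.4772ℏ.
For m_l = 3: cos θ = 3/√30, θ ≈ 56.79°.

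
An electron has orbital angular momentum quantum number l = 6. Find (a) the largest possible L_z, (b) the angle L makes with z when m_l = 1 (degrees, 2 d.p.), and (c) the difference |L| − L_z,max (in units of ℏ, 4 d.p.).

L_z,max = 6ℏ; θ(m_l=1) ≈ 81.12°; |L|−L_z,max ≈ 0.4807ℏ

L_z,max = lℏ = 6ℏ.
For m_l = 1: cos θ = 1/√42, θ ≈ 81.12°.
|L| − L_z,max = (√42 − 6)ℏ ≈ 0.4807ℏ.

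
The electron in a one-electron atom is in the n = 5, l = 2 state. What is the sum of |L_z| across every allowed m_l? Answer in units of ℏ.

Σ|L_z| = 6 ℏ

m_l runs from −2 to 2, i.e. {-2, -1, 0, 1, 2}.
Σ|m_l| = 2·2(2+1)/2 = 6.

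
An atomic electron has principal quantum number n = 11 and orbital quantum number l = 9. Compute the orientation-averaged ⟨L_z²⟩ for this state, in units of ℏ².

⟨L_z²⟩ = 30 ℏ²

m_l runs from −9 to 9, i.e. {-9, -8, -7, -6, -5, -4, -3, -2, -1, 0, 1, 2, 3, 4, 5, 6, 7, 8, 9}.
⟨L_z²⟩ = ℏ²·(Σ m_l²)/(2l+1) = ℏ²·570/19 = 30ℏ².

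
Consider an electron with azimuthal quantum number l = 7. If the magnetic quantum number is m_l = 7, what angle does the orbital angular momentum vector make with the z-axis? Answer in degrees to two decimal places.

θ ≈ 20.70°

|L| = √(l(l+1)) ℏ = 2√14 ℏ.
L_z = m_l ℏ = 7ℏ.
cos θ = L_z/|L| = 7/√56, so θ ≈ 20.70°.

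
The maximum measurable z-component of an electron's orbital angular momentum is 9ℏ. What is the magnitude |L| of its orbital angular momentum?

|L| = 3√10 ℏ ≈ 9.487ℏ

Since max m_l = l, l = 9.
|L| = √(l(l+1)) ℏ = 3√10 ℏ.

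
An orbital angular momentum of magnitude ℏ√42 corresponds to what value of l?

l = 6

|L| = ℏ√(l(l+1)), so l(l+1) = 42.
l² + l − 42 = 0 ⇒ l = 6.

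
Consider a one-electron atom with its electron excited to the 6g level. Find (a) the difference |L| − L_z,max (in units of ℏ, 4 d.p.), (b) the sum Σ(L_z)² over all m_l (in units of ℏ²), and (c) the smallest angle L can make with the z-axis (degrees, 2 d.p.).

The 6g level has l = 4.
|L| − L_z,max = (2√5 − 4)ℏ ≈ 0.4721ℏ.
Σ m_l² = 60, so Σ(L_z)² = 60 ℏ².
cos θ_min = 4/√20, so θ_min ≈ 26.57°.

|L|−L_z,max ≈ 0.4721ℏ; Σ(L_z)² = 60 ℏ²; θ_min ≈ 26.57°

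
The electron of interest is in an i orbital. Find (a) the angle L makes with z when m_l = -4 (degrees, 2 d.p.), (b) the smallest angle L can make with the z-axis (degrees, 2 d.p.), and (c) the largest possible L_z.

θ(m_l=-4) ≈ 128.11°; θ_min ≈ 22.21°; L_z,max = 6ℏ

The letter i corresponds to l = 6.
For m_l = -4: cos θ = -4/√42, θ ≈ 128.11°.
cos θ_min = 6/√42, so θ_min ≈ 22.21°.
L_z,max = lℏ = 6ℏ.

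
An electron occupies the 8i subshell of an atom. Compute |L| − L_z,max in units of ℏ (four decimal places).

8i means n = 8, l = 6.
|L| = √42 ℏ ≈ 6.4807ℏ, while L_z,max = lℏ = 6ℏ.
The difference is (√42 − 6)ℏ ≈ 0.4807ℏ.

|L| − L_z,max ≈ 0.4807ℏ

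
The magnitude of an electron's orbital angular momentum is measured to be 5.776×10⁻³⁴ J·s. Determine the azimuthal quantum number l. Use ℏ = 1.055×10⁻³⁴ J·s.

l = 5

Dividing by ℏ: |L|/ℏ ≈ 5.475.
Set l(l+1) = 29.97; the integer solution is l = 5.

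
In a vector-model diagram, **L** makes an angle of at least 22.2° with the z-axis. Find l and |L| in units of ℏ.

l = 6, |L| = √42 ℏ ≈ 6.481ℏ

cos θ_min = l/√(l(l+1)) = √(l/(l+1)), so l/(l+1) = cos²(22.2°) = 0.8572.
l = cos²θ/sin²θ ≈ 6.
Then |L| = ℏ√(6·7) = √42 ℏ.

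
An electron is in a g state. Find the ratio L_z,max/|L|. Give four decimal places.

L_z,max/|L| = 0.8944

For a g orbital, l = 4.
|L| = 2√5 ℏ ≈ 4.4721ℏ, while L_z,max = lℏ = 4ℏ.
L_z,max/|L| = 4/√20 = 0.8944.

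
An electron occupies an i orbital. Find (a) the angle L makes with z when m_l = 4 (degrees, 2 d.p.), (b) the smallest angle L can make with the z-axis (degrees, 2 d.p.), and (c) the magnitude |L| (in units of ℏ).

θ(m_l=4) ≈ 51.89°; θ_min ≈ 22.21°; |L| = √42 ℏ ≈ 6.481ℏ

An i state has l = 6.
For m_l = 4: cos θ = 4/√42, θ ≈ 51.89°.
cos θ_min = 6/√42, so θ_min ≈ 22.21°.
|L| = ℏ√(6·7) = √42 ℏ ≈ 6.481ℏ.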